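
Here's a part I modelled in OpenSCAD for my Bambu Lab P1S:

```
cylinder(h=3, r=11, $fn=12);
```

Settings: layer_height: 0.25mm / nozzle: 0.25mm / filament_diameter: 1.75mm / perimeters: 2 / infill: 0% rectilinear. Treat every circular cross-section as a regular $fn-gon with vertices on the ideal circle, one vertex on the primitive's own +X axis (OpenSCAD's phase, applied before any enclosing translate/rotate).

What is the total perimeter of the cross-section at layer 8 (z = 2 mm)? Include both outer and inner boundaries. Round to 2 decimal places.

At z = 2 mm: the r=11 cylinder gives a regular 12-gon of circumradius 11 (constant along its height) (perimeter = 2·12·11.000·sin(180°/12) = 68.33 mm). Overall, the cross-section is a single solid region. Total boundary length (outer) = 68.33 mm.

68.33 mm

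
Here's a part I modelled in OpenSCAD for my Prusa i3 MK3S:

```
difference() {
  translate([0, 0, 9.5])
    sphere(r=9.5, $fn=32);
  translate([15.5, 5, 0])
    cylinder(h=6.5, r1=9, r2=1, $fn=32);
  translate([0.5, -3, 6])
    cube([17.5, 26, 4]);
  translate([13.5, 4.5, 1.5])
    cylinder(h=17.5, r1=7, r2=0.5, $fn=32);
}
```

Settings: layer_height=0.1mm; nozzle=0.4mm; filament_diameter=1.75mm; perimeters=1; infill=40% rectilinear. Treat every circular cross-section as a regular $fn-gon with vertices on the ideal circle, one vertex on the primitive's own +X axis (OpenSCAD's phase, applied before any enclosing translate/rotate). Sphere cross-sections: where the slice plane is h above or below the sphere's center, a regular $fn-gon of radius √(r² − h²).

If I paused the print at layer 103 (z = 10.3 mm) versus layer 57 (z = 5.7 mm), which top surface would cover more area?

layer 103 (z = 10.3 mm)

Layer 103 (z = 10.3): the sphere: section is a regular 32-gon, circumradius = √(r²−h²) = √(9.5²−0.8²) = 9.466 (area = (32/2)·9.466²·sin(360°/32) = 279.71 mm²); the cone at (15.5, 5) is not intersected at this z (z outside [0, 6.5]); the cube at (0.5, -3) is not intersected at this z (z outside [6, 10]); the cone at (13.5, 4.5) (r1=7→r2=0.5) has section circumradius 3.731 here — a regular 32-gon (area = (32/2)·3.731²·sin(360°/32) = 43.46 mm²); Taking the first minus the rest: starting from the r=9.5 sphere (279.71 mm²), the cone at (13.5, 4.5) misses the remaining region (no effect) — area = 279.71 mm². So its area = 279.71 mm². Layer 57 (z = 5.7): the sphere: section is a regular 32-gon, circumradius = √(r²−h²) = √(9.5²−3.8²) = 8.707 (area = (32/2)·8.707²·sin(360°/32) = 236.64 mm²); the cone at (15.5, 5) (r1=9→r2=1) has section circumradius 1.985 here — a regular 32-gon (area = (32/2)·1.985²·sin(360°/32) = 12.29 mm²); the cube at (0.5, -3) is absent (z outside [6, 10]); the cone at (13.5, 4.5) (r1=7→r2=0.5) has section circumradius 5.440 here — a regular 32-gon (area = (32/2)·5.440²·sin(360°/32) = 92.37 mm²); After the difference (first − rest): starting from the r=9.5 sphere (236.64 mm²), the cone at (15.5, 5) misses the remaining region (no effect); the cone at (13.5, 4.5) misses the remaining region (no effect) — area = 236.64 mm². So its area = 236.64 mm². Layer 103 is larger (279.71 vs 236.64 mm²).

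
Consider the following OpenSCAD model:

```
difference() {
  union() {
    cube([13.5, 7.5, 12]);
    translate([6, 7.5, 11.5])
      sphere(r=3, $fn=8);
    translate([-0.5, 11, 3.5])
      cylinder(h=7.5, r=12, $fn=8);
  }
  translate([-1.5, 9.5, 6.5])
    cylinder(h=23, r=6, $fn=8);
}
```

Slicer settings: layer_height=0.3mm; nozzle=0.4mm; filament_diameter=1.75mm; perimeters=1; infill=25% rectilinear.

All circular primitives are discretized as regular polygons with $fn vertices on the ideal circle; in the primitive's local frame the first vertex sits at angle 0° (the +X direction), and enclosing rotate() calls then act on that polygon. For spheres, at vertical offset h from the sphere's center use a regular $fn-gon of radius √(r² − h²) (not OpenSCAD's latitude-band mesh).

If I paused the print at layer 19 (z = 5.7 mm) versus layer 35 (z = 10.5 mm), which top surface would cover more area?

Layer 19 (z = 5.7): the cube is present — its section is the full 13.5×7.5 rectangle (area 101.25 mm²); the sphere at (6, 7.5) does not reach this height (|z−center|=5.800 > r=3); the cylinder at (-0.5, 11): section is a regular 8-gon, circumradius r=12 (area = (8/2)·12.000²·sin(360°/8) = 407.29 mm²); Taking the union: the regions partially overlap — summed areas 508.54 mm² minus the doubly-counted overlap 57.40 mm² gives 451.14 mm² — area = 451.14 mm²; the cylinder at (-1.5, 9.5) is not intersected at this z (z outside [6.5, 29.5]); After the difference (first − rest): none of the subtracted shapes is present at this height, so that combined region is unchanged — area = 451.14 mm². So its area = 451.14 mm². Layer 35 (z = 10.5): the cube is present — its section is the full 13.5×7.5 rectangle (area 101.25 mm²); the r=3 sphere at (6, 7.5) contributes a regular 8-gon of circumradius √(3²−1²) = 2.828 (area = (8/2)·2.828²·sin(360°/8) = 22.63 mm²); the cylinder at (-0.5, 11): section is a regular 8-gon, circumradius r=12 (area = (8/2)·12.000²·sin(360°/8) = 407.29 mm²); Combining (union): the regions partially overlap — summed areas 531.17 mm² minus the doubly-counted overlap 80.03 mm² gives 451.14 mm² — area = 451.14 mm²; the r=6 cylinder at (-1.5, 9.5) gives a regular 8-gon of circumradius 6 (constant along its height) (area = (8/2)·6.000²·sin(360°/8) = 101.82 mm²); Taking the first minus the rest: starting from that combined region (451.14 mm²), the r=6 cylinder at (-1.5, 9.5) lies wholly inside it (removes its full 101.82 mm² and its 36.74 mm outline becomes a hole wall) — area = 349.32 mm². So its area = 349.32 mm². Layer 19 is larger (451.14 vs 349.32 mm²).

layer 19 (z = 5.7 mm)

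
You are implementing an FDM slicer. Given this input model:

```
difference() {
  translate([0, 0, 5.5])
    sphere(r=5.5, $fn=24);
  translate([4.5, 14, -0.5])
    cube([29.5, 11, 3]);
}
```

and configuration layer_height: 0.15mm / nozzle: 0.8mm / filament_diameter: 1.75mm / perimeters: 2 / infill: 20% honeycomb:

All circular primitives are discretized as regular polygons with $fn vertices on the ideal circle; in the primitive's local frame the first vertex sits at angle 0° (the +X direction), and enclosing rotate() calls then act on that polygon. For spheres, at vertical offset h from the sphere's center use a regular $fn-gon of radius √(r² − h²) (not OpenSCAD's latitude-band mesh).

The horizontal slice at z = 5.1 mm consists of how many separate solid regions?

1

At z = 5.1 mm: the r=5.5 sphere slices to a regular 24-gon of circumradius 5.485 (√(r²−h²) with h=0.4 from center); the cube at (4.5, 14) does not reach this height (z outside [-0.5, 2.5]); Taking the first minus the rest: none of the subtracted shapes is present at this height, so the r=5.5 sphere is unchanged — 1 connected region. The result has 1 disconnected region.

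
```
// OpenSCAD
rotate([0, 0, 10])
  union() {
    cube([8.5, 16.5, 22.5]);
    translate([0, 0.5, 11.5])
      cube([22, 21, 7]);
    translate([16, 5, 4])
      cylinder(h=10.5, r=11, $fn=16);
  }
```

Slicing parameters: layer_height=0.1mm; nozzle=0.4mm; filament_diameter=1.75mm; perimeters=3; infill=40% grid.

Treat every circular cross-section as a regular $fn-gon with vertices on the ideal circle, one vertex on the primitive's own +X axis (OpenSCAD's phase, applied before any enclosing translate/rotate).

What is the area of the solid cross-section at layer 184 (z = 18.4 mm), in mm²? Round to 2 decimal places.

At z = 18.4 mm: the 8.5×16.5 cube contributes its full rectangle (area 140.25 mm²); the 22×21 cube at (0, 0.5) contributes its full rectangle (area 462.00 mm²); the cylinder at (16, 5) does not reach this height (z outside [4, 14.5]); Merging all regions: the regions partially overlap — summed areas 602.25 mm² minus the doubly-counted overlap 136.00 mm² gives 466.25 mm² — area = 466.25 mm²; (rotated 10° about Z; rotation is an isometry so areas/perimeters/island counts are preserved). Overall, the cross-section is a single solid region. Net area = 466.25 mm².

466.25 mm²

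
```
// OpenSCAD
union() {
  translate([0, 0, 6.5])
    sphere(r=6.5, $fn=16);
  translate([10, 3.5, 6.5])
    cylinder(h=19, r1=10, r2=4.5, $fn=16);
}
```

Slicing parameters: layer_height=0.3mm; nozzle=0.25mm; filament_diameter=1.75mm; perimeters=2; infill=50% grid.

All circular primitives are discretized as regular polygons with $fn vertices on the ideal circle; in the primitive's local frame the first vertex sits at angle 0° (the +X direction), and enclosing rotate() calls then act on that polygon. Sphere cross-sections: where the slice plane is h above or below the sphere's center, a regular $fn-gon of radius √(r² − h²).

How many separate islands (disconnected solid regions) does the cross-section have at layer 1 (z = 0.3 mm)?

1

At z = 0.3 mm: the sphere: section is a regular 16-gon, circumradius = √(r²−h²) = √(6.5²−6.2²) = 1.952; the cone at (10, 3.5) is not intersected at this z (z outside [6.5, 25.5]); Combining (union): only the r=6.5 sphere is present, so the union is just that shape — 1 connected region. Overall, the cross-section is a single solid region. Island count = 1.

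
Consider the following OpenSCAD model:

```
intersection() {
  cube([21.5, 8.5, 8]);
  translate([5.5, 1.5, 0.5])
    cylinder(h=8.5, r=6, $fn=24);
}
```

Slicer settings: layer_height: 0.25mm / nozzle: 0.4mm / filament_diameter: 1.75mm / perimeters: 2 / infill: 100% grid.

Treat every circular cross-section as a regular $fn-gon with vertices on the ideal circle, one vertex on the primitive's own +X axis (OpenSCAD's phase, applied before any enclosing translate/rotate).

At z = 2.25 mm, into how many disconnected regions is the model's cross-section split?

1

At z = 2.25 mm: the 21.5×8.5 cube contributes its full rectangle; the r=6 cylinder at (5.5, 1.5) gives a regular 24-gon of circumradius 6 (constant along its height); Keeping only the common overlap: the r=6 cylinder at (5.5, 1.5) partially overlaps the 21.5×8.5 cube; clipping to the common part keeps 72.28 mm² — 1 connected region. The result has 1 disconnected region.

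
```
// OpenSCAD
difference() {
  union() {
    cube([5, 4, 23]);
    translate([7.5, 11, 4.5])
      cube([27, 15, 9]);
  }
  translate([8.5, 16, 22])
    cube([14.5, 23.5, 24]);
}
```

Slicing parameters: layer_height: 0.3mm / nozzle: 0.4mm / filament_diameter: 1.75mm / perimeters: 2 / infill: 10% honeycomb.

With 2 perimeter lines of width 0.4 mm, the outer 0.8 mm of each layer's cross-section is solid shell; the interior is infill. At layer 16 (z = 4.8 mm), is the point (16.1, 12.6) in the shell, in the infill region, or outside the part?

At z = 4.8 mm: the cube (footprint 5×4) is included at this height; the cube at (7.5, 11) is present — its section is the full 27×15 rectangle; Merging all regions: the 2 present regions are separate (no shared area or edge), so areas and boundary lengths simply add and each stays a separate island — 2 connected regions; the cube at (8.5, 16) is absent (z outside [22, 46]); After the difference (first − rest): none of the subtracted shapes is present at this height, so that combined region is unchanged — 2 connected regions. Overall, the cross-section has 2 separate islands. The nearest boundary edge runs (34.50, 11.00)→(7.50, 11.00); distance from the point to it = 1.60 mm. (Shell/infill is judged within the island containing the point — the largest one.) The point is inside the cross-section and 1.60 mm from the nearest boundary — more than the 0.8 mm shell width (2 × 0.4), so it's in the infill interior.

infill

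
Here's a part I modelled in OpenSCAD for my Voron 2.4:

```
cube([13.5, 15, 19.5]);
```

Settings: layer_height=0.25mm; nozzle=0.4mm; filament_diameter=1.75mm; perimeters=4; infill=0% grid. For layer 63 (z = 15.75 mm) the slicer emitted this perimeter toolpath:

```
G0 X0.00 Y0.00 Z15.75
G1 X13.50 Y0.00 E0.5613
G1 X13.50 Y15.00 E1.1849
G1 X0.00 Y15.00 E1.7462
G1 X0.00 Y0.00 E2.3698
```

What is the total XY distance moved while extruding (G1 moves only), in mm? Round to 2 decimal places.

57.00 mm

Sum the Euclidean lengths of each G1 segment: total = 57.00 mm.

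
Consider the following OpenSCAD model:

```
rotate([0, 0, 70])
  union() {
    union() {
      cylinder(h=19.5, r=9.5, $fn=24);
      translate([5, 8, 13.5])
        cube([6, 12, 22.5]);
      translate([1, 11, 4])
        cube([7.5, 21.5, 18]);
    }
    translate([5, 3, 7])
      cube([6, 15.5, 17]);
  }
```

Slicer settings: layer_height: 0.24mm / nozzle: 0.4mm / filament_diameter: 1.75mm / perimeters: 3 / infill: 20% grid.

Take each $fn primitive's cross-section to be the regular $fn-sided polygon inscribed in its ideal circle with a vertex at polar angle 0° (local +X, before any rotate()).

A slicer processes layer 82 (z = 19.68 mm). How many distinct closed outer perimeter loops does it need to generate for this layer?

At z = 19.68 mm: the cylinder is not intersected at this z (z outside [0, 19.5]); the 6×12 cube at (5, 8) contributes its full rectangle; the 7.5×21.5 cube at (1, 11) contributes its full rectangle; Taking the union: the regions partially overlap (shared area 31.50 mm²), so overlapping operands fuse into one piece — 1 connected region; the cube at (5, 3) (footprint 6×15.5) is included at this height; Combining (union): the regions partially overlap (shared area 63.00 mm²), so overlapping operands fuse into one piece — 1 connected region; (rotated 70° about Z; rotation is an isometry so areas/perimeters/island counts are preserved). The result has 1 disconnected region.

1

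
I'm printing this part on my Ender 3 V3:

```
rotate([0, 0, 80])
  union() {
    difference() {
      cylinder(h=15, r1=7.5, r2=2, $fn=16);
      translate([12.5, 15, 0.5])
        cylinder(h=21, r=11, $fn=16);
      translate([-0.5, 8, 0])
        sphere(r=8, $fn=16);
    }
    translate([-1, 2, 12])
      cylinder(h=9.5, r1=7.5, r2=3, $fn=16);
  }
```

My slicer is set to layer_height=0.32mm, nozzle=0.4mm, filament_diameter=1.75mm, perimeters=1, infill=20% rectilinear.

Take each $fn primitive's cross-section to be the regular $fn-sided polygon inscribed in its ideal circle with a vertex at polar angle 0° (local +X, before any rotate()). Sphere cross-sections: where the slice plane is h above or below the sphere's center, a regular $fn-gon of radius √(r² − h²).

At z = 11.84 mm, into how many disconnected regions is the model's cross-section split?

1

At z = 11.84 mm: the cone: at t=0.789 of its height the radius interpolates to r₁+(r₂−r₁)t = 3.159, giving a regular 16-gon of that circumradius; the r=11 cylinder at (12.5, 15) contributes a regular 16-gon of circumradius 11; the sphere at (-0.5, 8) does not reach this height (|z−center|=11.840 > r=8); Subtracting the remaining from the first: starting from the cone, the r=11 cylinder at (12.5, 15) misses the remaining region (no effect) — 1 connected region; the cone at (-1, 2) is absent (z outside [12, 21.5]); Merging all regions: only that combined region is present, so the union is just that shape — 1 connected region; (whole slice rotated 80° about Z — lengths, areas and connectivity unchanged). The result has 1 disconnected region.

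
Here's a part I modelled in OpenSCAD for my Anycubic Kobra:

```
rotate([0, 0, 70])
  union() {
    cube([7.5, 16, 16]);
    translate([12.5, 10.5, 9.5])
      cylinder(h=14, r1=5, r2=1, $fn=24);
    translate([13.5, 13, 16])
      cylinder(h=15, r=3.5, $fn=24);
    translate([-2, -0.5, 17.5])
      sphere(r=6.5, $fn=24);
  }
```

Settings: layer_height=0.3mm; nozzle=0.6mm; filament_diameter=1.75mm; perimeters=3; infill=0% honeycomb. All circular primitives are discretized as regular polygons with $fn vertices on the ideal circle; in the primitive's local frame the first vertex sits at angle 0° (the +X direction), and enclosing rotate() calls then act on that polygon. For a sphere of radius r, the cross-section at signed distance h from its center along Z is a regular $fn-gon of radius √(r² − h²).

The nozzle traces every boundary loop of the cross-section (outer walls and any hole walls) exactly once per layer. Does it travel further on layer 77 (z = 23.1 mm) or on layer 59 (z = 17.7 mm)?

layer 59 (z = 17.7 mm)

Layer 77 (z = 23.1): the cube is not intersected at this z (z outside [0, 16]); the cone at (12.5, 10.5) (r1=5→r2=1) has section circumradius 1.114 here — a regular 24-gon (perimeter = 2·24·1.114·sin(180°/24) = 6.98 mm); the r=3.5 cylinder at (13.5, 13) contributes a regular 24-gon of circumradius 3.5 (perimeter = 2·24·3.500·sin(180°/24) = 21.93 mm); the sphere at (-2, -0.5): section is a regular 24-gon, circumradius = √(r²−h²) = √(6.5²−5.6²) = 3.300 (perimeter = 2·24·3.300·sin(180°/24) = 20.68 mm); Combining (union): the regions partially overlap (shared area 3.46 mm²), so the edge portions inside another operand are dropped and the merged outline is re-measured after clipping — boundary = 42.86 mm; (whole slice rotated 70° about Z — lengths, areas and connectivity unchanged). So its perimeter = 42.86 mm. Layer 59 (z = 17.7): the cube is not intersected at this z (z outside [0, 16]); the cone at (12.5, 10.5) (r1=5→r2=1) has section circumradius 2.657 here — a regular 24-gon (perimeter = 2·24·2.657·sin(180°/24) = 16.65 mm); the r=3.5 cylinder at (13.5, 13) gives a regular 24-gon of circumradius 3.5 (constant along its height) (perimeter = 2·24·3.500·sin(180°/24) = 21.93 mm); the sphere at (-2, -0.5): section is a regular 24-gon, circumradius = √(r²−h²) = √(6.5²−0.2²) = 6.497 (perimeter = 2·24·6.497·sin(180°/24) = 40.70 mm); Combining (union): the regions partially overlap (shared area 13.17 mm²), so the edge portions inside another operand are dropped and the merged outline is re-measured after clipping — boundary = 65.82 mm; (rotated 70° about Z; rotation is an isometry so areas/perimeters/island counts are preserved). So its perimeter = 65.82 mm. Layer 59 is larger (65.82 vs 42.86 mm).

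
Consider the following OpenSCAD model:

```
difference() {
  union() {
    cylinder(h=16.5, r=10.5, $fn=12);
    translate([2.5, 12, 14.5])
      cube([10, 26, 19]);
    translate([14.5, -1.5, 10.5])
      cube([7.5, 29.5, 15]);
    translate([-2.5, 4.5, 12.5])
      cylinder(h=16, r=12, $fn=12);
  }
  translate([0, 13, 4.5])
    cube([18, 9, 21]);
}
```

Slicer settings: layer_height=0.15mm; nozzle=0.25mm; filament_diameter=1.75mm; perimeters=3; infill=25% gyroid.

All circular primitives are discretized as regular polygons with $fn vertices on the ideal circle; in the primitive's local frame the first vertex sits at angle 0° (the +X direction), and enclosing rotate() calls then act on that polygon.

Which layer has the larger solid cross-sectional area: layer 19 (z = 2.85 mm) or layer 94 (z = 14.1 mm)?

layer 94 (z = 14.1 mm)

Layer 19 (z = 2.85): the r=10.5 cylinder gives a regular 12-gon of circumradius 10.5 (constant along its height) (area = (12/2)·10.500²·sin(360°/12) = 330.75 mm²); the cube at (2.5, 12) is not intersected at this z (z outside [14.5, 33.5]); the cube at (14.5, -1.5) is not intersected at this z (z outside [10.5, 25.5]); the cylinder at (-2.5, 4.5) is not intersected at this z (z outside [12.5, 28.5]); Merging all regions: only the r=10.5 cylinder is present, so the union is just that shape — area = 330.75 mm²; the cube at (0, 13) does not reach this height (z outside [4.5, 25.5]); Subtracting the remaining from the first: none of the subtracted shapes is present at this height, so the result so far is unchanged — area = 330.75 mm². So its area = 330.75 mm². Layer 94 (z = 14.1): the cylinder: section is a regular 12-gon, circumradius r=10.5 (area = (12/2)·10.500²·sin(360°/12) = 330.75 mm²); the cube at (2.5, 12) is absent (z outside [14.5, 33.5]); the cube at (14.5, -1.5) (footprint 7.5×29.5) is included at this height (area 221.25 mm²); the r=12 cylinder at (-2.5, 4.5) contributes a regular 12-gon of circumradius 12 (area = (12/2)·12.000²·sin(360°/12) = 432.00 mm²); Merging all regions: the regions partially overlap — summed areas 984.00 mm² minus the doubly-counted overlap 264.71 mm² gives 719.29 mm² — area = 719.29 mm²; the cube at (0, 13) (footprint 18×9) is included at this height (area 162.00 mm²); Subtracting the remaining from the first: starting from that combined region (719.29 mm²), the 18×9 cube at (0, 13) partially overlaps it — only the 41.55 mm² overlap (of its 162.00 mm²) is removed, clipping the outline — area = 677.74 mm². So its area = 677.74 mm². Layer 94 is larger (677.74 vs 330.75 mm²).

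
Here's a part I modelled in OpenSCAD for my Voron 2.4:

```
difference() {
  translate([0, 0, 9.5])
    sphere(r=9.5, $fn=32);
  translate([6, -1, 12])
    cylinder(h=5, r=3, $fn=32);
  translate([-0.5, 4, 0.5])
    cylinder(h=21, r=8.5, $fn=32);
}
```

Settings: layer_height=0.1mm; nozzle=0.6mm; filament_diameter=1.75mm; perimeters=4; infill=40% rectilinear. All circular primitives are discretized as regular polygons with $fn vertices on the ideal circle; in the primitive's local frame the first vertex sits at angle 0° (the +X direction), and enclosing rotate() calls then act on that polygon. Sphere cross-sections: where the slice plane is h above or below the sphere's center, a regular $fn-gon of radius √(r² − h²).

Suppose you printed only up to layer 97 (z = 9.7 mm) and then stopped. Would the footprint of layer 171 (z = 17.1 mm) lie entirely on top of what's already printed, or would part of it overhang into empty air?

entirely on top

Compare the two slices. At z = 9.7: the r=9.5 sphere slices to a regular 32-gon of circumradius 9.498 (√(r²−h²) with h=0.2 from center) (area = (32/2)·9.498²·sin(360°/32) = 281.59 mm²); the cylinder at (6, -1) does not reach this height (z outside [12, 17]); the r=8.5 cylinder at (-0.5, 4) gives a regular 32-gon of circumradius 8.5 (constant along its height) (area = (32/2)·8.500²·sin(360°/32) = 225.52 mm²); After the difference (first − rest): starting from the r=9.5 sphere (281.59 mm²), the r=8.5 cylinder at (-0.5, 4) partially overlaps it — only the 179.58 mm² overlap (of its 225.52 mm²) is removed, clipping the outline — area = 102.00 mm². At z = 17.1: the r=9.5 sphere contributes a regular 32-gon of circumradius √(9.5²−7.6²) = 5.700 (area = (32/2)·5.700²·sin(360°/32) = 101.42 mm²); the cylinder at (6, -1) does not reach this height (z outside [12, 17]); the cylinder at (-0.5, 4): section is a regular 32-gon, circumradius r=8.5 (area = (32/2)·8.500²·sin(360°/32) = 225.52 mm²); Subtracting the remaining from the first: starting from the r=9.5 sphere (101.42 mm²), the r=8.5 cylinder at (-0.5, 4) partially overlaps it — only the 92.38 mm² overlap (of its 225.52 mm²) is removed, clipping the outline — area = 9.04 mm². Checking containment: the cross-section at z = 17.1 is a subset of the cross-section at z = 9.7.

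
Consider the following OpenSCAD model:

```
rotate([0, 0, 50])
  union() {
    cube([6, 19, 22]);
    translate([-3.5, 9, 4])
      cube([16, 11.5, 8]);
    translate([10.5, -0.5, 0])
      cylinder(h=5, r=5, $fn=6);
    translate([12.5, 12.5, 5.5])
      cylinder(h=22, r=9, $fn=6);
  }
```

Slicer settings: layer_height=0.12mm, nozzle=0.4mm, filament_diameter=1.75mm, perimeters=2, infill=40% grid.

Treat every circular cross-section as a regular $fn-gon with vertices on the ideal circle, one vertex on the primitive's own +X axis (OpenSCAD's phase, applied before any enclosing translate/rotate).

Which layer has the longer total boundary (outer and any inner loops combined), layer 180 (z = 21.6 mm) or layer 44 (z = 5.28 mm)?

layer 180 (z = 21.6 mm)

Layer 180 (z = 21.6): the cube is present — its section is the full 6×19 rectangle (perimeter 50.00 mm); the cube at (-3.5, 9) is absent (z outside [4, 12]); the cylinder at (10.5, -0.5) is absent (z outside [0, 5]); the r=9 cylinder at (12.5, 12.5) contributes a regular 6-gon of circumradius 9 (perimeter = 2·6·9.000·sin(180°/6) = 54.00 mm); Combining (union): the regions partially overlap (shared area 10.83 mm²), so the edge portions inside another operand are dropped and the merged outline is re-measured after clipping — boundary = 85.34 mm; (whole slice rotated 50° about Z — lengths, areas and connectivity unchanged). So its perimeter = 85.34 mm. Layer 44 (z = 5.28): the cube is present — its section is the full 6×19 rectangle (perimeter 50.00 mm); the 16×11.5 cube at (-3.5, 9) contributes its full rectangle (perimeter 55.00 mm); the cylinder at (10.5, -0.5) is not intersected at this z (z outside [0, 5]); the cylinder at (12.5, 12.5) does not reach this height (z outside [5.5, 27.5]); Taking the union: the regions partially overlap (shared area 60.00 mm²), so the edge portions inside another operand are dropped and the merged outline is re-measured after clipping — boundary = 73.00 mm; (rotated 50° about Z; rotation is an isometry so areas/perimeters/island counts are preserved). So its perimeter = 73.00 mm. Layer 180 is larger (85.34 vs 73.00 mm).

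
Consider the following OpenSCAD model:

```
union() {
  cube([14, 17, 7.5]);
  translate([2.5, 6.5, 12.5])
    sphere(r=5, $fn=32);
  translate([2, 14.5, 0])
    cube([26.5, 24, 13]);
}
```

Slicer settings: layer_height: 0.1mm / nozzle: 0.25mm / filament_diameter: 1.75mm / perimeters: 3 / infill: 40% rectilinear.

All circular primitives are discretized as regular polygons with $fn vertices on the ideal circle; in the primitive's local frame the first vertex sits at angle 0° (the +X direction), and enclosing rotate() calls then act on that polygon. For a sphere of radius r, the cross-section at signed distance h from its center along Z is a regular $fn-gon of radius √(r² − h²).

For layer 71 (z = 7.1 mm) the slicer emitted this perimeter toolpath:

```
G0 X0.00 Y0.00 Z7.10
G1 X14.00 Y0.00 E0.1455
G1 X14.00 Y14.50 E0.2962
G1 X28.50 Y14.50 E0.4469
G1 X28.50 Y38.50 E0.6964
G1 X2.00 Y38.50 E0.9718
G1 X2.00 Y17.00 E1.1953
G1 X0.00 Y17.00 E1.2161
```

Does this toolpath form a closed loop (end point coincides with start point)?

Start point (G0): (0.00, 0.00). End point (last G1): the path does not return to the start — open.

no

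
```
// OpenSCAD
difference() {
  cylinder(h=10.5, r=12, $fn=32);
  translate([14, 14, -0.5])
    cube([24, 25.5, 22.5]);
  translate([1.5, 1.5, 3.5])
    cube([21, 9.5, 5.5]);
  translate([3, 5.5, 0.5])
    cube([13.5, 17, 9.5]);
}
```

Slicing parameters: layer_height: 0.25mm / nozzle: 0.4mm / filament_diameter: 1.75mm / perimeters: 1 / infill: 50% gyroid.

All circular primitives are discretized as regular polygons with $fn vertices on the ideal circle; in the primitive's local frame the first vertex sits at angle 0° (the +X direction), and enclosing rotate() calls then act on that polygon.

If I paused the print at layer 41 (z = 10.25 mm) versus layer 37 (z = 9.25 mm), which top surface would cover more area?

Layer 41 (z = 10.25): the r=12 cylinder contributes a regular 32-gon of circumradius 12 (area = (32/2)·12.000²·sin(360°/32) = 449.49 mm²); the cube at (14, 14) (footprint 24×25.5) is included at this height (area 612.00 mm²); the cube at (1.5, 1.5) is absent (z outside [3.5, 9]); the cube at (3, 5.5) does not reach this height (z outside [0.5, 10]); Taking the first minus the rest: starting from the r=12 cylinder (449.49 mm²), the 24×25.5 cube at (14, 14) misses the remaining region (no effect) — area = 449.49 mm². So its area = 449.49 mm². Layer 37 (z = 9.25): the r=12 cylinder contributes a regular 32-gon of circumradius 12 (area = (32/2)·12.000²·sin(360°/32) = 449.49 mm²); the cube at (14, 14) is present — its section is the full 24×25.5 rectangle (area 612.00 mm²); the cube at (1.5, 1.5) is absent (z outside [3.5, 9]); the cube at (3, 5.5) is present — its section is the full 13.5×17 rectangle (area 229.50 mm²); Subtracting the remaining from the first: starting from the r=12 cylinder (449.49 mm²), the 24×25.5 cube at (14, 14) misses the remaining region (no effect); the 13.5×17 cube at (3, 5.5) partially overlaps it — only the 29.97 mm² overlap (of its 229.50 mm²) is removed, clipping the outline — area = 419.52 mm². So its area = 419.52 mm². Layer 41 is larger (449.49 vs 419.52 mm²).

layer 41 (z = 10.25 mm)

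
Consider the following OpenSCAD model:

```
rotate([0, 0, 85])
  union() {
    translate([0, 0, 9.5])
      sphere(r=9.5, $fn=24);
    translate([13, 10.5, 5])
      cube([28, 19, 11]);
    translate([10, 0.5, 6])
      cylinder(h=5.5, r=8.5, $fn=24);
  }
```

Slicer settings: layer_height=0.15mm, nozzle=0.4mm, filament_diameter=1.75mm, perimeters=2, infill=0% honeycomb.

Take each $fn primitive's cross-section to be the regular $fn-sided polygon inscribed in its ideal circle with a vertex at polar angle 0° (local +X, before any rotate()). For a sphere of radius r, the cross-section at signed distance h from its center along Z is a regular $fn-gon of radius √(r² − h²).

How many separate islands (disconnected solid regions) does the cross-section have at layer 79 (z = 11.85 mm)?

At z = 11.85 mm: the sphere: section is a regular 24-gon, circumradius = √(r²−h²) = √(9.5²−2.35²) = 9.205; the 28×19 cube at (13, 10.5) contributes its full rectangle; the cylinder at (10, 0.5) is not intersected at this z (z outside [6, 11.5]); Combining (union): the 2 present regions are separate (no shared area or edge), so areas and boundary lengths simply add and each stays a separate island — 2 connected regions; (whole slice rotated 85° about Z — lengths, areas and connectivity unchanged). Overall, the cross-section has 2 separate islands. Island count = 2.

2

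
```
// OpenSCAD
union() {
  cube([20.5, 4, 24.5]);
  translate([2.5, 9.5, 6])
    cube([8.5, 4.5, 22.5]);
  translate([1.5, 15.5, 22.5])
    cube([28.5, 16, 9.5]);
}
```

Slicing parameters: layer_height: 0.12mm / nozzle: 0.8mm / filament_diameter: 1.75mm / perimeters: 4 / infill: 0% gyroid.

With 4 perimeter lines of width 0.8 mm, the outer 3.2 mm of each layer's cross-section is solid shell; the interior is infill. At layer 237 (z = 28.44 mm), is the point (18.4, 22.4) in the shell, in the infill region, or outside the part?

infill

At z = 28.44 mm: the cube is not intersected at this z (z outside [0, 24.5]); the cube at (2.5, 9.5) (footprint 8.5×4.5) is included at this height; the cube at (1.5, 15.5) is present — its section is the full 28.5×16 rectangle; Combining (union): the 2 present regions are separate (no shared area or edge), so areas and boundary lengths simply add and each stays a separate island — 2 connected regions. Overall, the cross-section has 2 separate islands. The nearest boundary edge runs (30.00, 15.50)→(1.50, 15.50); distance from the point to it = 6.90 mm. (Shell/infill is judged within the island containing the point — the largest one.) The point is inside the cross-section and 6.90 mm from the nearest boundary — more than the 3.2 mm shell width (4 × 0.8), so it's in the infill interior.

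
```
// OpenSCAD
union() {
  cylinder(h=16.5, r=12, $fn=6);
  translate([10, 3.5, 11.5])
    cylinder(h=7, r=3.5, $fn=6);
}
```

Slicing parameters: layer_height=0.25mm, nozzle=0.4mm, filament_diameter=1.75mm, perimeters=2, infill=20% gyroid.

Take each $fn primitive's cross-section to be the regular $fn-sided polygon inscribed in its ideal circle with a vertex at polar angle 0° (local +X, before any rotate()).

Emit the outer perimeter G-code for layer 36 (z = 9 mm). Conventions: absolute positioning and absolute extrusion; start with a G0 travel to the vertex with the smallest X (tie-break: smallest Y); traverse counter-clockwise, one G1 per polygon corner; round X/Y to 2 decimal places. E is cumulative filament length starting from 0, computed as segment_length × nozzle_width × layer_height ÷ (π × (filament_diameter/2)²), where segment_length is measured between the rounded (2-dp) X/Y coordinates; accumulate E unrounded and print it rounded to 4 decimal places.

G0 X-12.00 Y0.00 Z9.00
G1 X-6.00 Y-10.39 E0.4988
G1 X6.00 Y-10.39 E0.9977
G1 X12.00 Y0.00 E1.4965
G1 X6.00 Y10.39 E1.9954
G1 X-6.00 Y10.39 E2.4943
G1 X-12.00 Y0.00 E2.9931

At z = 9 mm: the r=12 cylinder contributes a regular 6-gon of circumradius 12; the cylinder at (10, 3.5) is not intersected at this z (z outside [11.5, 18.5]); Combining (union): only the r=12 cylinder is present, so the union is just that shape — 1 connected region. The outline is a single polygon with 6 vertices. Extrusion per mm of travel: 0.4 × 0.25 / (π × 0.875²) = 0.041575. Accumulating E over each segment gives final E = 2.9931.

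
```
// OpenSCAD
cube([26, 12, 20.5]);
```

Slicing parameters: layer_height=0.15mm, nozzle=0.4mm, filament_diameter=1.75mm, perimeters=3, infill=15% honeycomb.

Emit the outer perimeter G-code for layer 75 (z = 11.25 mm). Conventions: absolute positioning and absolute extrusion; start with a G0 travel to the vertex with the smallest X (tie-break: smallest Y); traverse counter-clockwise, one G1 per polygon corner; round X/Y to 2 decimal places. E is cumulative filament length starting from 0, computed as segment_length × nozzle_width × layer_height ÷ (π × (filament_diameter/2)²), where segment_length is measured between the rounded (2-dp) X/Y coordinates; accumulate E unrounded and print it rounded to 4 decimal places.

G0 X0.00 Y0.00 Z11.25
G1 X26.00 Y0.00 E0.6486
G1 X26.00 Y12.00 E0.9479
G1 X0.00 Y12.00 E1.5965
G1 X0.00 Y0.00 E1.8958

At z = 11.25 mm: the cube is present — its section is the full 26×12 rectangle. The outline is a single polygon with 4 vertices. Extrusion per mm of travel: 0.4 × 0.15 / (π × 0.875²) = 0.024945. Accumulating E over each segment gives final E = 1.8958.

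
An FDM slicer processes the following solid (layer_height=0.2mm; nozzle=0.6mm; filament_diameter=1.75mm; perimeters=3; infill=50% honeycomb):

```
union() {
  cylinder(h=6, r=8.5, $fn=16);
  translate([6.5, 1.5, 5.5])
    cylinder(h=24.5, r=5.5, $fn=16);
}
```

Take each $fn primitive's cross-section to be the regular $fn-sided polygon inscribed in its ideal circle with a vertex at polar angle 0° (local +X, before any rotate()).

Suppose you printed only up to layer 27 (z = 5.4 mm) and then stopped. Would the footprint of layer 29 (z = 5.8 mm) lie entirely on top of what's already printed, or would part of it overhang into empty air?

Compare the two slices. At z = 5.4: the r=8.5 cylinder contributes a regular 16-gon of circumradius 8.5 (area = (16/2)·8.500²·sin(360°/16) = 221.19 mm²); the cylinder at (6.5, 1.5) is not intersected at this z (z outside [5.5, 30]); Taking the union: only the r=8.5 cylinder is present, so the union is just that shape — area = 221.19 mm². At z = 5.8: the r=8.5 cylinder gives a regular 16-gon of circumradius 8.5 (constant along its height) (area = (16/2)·8.500²·sin(360°/16) = 221.19 mm²); the cylinder at (6.5, 1.5): section is a regular 16-gon, circumradius r=5.5 (area = (16/2)·5.500²·sin(360°/16) = 92.61 mm²); Taking the union: the regions partially overlap — summed areas 313.80 mm² minus the doubly-counted overlap 58.22 mm² gives 255.58 mm² — area = 255.58 mm². Checking containment: at z = 5.8 the cross-section extends beyond the z = 5.4 cross-section by about 34.39 mm².

part overhangs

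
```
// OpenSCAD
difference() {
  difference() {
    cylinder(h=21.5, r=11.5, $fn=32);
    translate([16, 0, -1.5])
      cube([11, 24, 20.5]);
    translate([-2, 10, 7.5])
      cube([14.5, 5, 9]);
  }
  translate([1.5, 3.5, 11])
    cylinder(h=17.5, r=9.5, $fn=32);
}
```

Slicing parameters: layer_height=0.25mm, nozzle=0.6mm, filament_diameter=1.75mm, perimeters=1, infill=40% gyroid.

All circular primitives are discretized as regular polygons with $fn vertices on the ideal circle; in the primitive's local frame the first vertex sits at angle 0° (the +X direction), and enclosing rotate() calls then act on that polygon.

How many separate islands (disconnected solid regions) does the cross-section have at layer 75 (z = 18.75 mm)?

At z = 18.75 mm: the r=11.5 cylinder gives a regular 32-gon of circumradius 11.5 (constant along its height); the cube at (16, 0) (footprint 11×24) is included at this height; the cube at (-2, 10) does not reach this height (z outside [7.5, 16.5]); After the difference (first − rest): starting from the r=11.5 cylinder, the 11×24 cube at (16, 0) misses the remaining region (no effect) — 1 connected region; the r=9.5 cylinder at (1.5, 3.5) contributes a regular 32-gon of circumradius 9.5; After the difference (first − rest): starting from the result so far, the r=9.5 cylinder at (1.5, 3.5) partially overlaps it — only the 256.63 mm² overlap (of its 281.71 mm²) is removed, clipping the outline — 1 connected region. Overall, the cross-section is a single solid region. Island count = 1.

1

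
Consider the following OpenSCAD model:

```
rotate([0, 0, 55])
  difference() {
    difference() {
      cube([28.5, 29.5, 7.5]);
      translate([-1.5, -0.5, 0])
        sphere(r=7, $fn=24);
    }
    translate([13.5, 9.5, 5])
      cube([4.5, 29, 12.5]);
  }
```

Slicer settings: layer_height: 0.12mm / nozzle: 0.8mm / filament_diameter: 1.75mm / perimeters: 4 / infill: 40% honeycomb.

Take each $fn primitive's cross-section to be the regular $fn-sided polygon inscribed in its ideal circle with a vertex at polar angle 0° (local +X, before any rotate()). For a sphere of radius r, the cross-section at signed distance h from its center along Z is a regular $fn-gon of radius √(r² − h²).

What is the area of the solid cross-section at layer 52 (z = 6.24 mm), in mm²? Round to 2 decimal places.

748.30 mm²

At z = 6.24 mm: the cube is present — its section is the full 28.5×29.5 rectangle (area 840.75 mm²); the sphere at (-1.5, -0.5): section is a regular 24-gon, circumradius = √(r²−h²) = √(7²−6.24²) = 3.172 (area = (24/2)·3.172²·sin(360°/24) = 31.25 mm²); Subtracting the remaining from the first: starting from the 28.5×29.5 cube (840.75 mm²), the r=7 sphere at (-1.5, -0.5) partially overlaps it — only the 2.45 mm² overlap (of its 31.25 mm²) is removed, clipping the outline — area = 838.30 mm²; the cube at (13.5, 9.5) (footprint 4.5×29) is included at this height (area 130.50 mm²); After the difference (first − rest): starting from that combined region (838.30 mm²), the 4.5×29 cube at (13.5, 9.5) partially overlaps it — only the 90.00 mm² overlap (of its 130.50 mm²) is removed, clipping the outline — area = 748.30 mm²; (whole slice rotated 55° about Z — lengths, areas and connectivity unchanged). Overall, the cross-section is a single solid region. Net area = 748.30 mm².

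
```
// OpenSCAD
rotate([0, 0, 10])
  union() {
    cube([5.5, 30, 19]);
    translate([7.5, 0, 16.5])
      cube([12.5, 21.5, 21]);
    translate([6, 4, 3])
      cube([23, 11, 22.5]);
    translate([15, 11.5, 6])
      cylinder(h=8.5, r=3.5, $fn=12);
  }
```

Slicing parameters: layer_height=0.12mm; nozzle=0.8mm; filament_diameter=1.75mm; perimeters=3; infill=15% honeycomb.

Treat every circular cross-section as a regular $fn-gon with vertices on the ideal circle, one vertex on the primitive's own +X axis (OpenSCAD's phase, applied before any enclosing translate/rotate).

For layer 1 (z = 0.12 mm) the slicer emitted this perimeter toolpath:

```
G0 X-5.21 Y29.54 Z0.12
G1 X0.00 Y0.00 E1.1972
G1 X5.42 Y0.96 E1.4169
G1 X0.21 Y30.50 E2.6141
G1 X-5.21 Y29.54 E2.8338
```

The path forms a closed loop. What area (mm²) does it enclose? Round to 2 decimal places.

Apply the shoelace formula to the sequence of (X, Y) vertices; enclosed area = 165.11 mm².

165.11 mm²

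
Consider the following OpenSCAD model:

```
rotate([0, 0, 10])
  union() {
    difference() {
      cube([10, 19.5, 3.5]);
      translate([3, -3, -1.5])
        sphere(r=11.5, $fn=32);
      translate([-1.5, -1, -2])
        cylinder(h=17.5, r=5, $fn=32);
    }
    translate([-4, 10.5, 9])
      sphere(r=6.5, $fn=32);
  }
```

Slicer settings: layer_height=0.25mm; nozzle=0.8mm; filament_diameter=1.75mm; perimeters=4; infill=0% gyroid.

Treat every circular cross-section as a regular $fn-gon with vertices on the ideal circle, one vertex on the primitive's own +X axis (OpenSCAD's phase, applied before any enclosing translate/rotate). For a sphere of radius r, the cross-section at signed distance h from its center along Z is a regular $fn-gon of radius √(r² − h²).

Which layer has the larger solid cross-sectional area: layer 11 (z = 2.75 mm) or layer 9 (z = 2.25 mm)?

layer 11 (z = 2.75 mm)

Layer 11 (z = 2.75): the 10×19.5 cube contributes its full rectangle (area 195.00 mm²); the r=11.5 sphere at (3, -3) slices to a regular 32-gon of circumradius 10.686 (√(r²−h²) with h=4.25 from center) (area = (32/2)·10.686²·sin(360°/32) = 356.43 mm²); the r=5 cylinder at (-1.5, -1) contributes a regular 32-gon of circumradius 5 (area = (32/2)·5.000²·sin(360°/32) = 78.04 mm²); Taking the first minus the rest: starting from the 10×19.5 cube (195.00 mm²), the r=11.5 sphere at (3, -3) partially overlaps it — only the 70.30 mm² overlap (of its 356.43 mm²) is removed, clipping the outline; the r=5 cylinder at (-1.5, -1) misses the remaining region (no effect) — area = 124.70 mm²; the sphere at (-4, 10.5): section is a regular 32-gon, circumradius = √(r²−h²) = √(6.5²−6.25²) = 1.785 (area = (32/2)·1.785²·sin(360°/32) = 9.95 mm²); Combining (union): the 2 present regions are separate (no shared area or edge), so areas and boundary lengths simply add and each stays a separate island — area = 134.65 mm²; (whole slice rotated 10° about Z — lengths, areas and connectivity unchanged). So its area = 134.65 mm². Layer 9 (z = 2.25): the cube (footprint 10×19.5) is included at this height (area 195.00 mm²); the r=11.5 sphere at (3, -3) slices to a regular 32-gon of circumradius 10.871 (√(r²−h²) with h=3.75 from center) (area = (32/2)·10.871²·sin(360°/32) = 368.92 mm²); the r=5 cylinder at (-1.5, -1) gives a regular 32-gon of circumradius 5 (constant along its height) (area = (32/2)·5.000²·sin(360°/32) = 78.04 mm²); After the difference (first − rest): starting from the 10×19.5 cube (195.00 mm²), the r=11.5 sphere at (3, -3) partially overlaps it — only the 72.28 mm² overlap (of its 368.92 mm²) is removed, clipping the outline; the r=5 cylinder at (-1.5, -1) misses the remaining region (no effect) — area = 122.72 mm²; the sphere at (-4, 10.5) is absent (|z−center|=6.750 > r=6.5); Combining (union): only the result so far is present, so the union is just that shape — area = 122.72 mm²; (whole slice rotated 10° about Z — lengths, areas and connectivity unchanged). So its area = 122.72 mm². Layer 11 is larger (134.65 vs 122.72 mm²).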